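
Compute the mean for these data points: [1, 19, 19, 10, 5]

10.8

Step 1: Sum all values: 1 + 19 + 19 + 10 + 5 = 54
Step 2: Count the number of values: n = 5
Step 3: Mean = sum / n = 54 / 5 = 10.8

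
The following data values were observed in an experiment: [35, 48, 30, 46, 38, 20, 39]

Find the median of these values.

38

Step 1: Sort the data in ascending order: [20, 30, 35, 38, 39, 46, 48]
Step 2: The number of values is n = 7.
Step 3: Since n is odd, the median is the middle value at position 4: 38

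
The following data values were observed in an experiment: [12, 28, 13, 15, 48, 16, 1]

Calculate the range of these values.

47

Step 1: Identify the maximum value: max = 48
Step 2: Identify the minimum value: min = 1
Step 3: Range = max - min = 48 - 1 = 47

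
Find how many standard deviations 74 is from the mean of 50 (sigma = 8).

3

Step 1: Recall the z-score formula: z = (x - mu) / sigma
Step 2: Substitute values: z = (74 - 50) / 8
Step 3: z = 24 / 8 = 3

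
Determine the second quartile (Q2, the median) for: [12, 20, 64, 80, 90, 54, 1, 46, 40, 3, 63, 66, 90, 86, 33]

54

Step 1: Sort the data: [1, 3, 12, 20, 33, 40, 46, 54, 63, 64, 66, 80, 86, 90, 90]
Step 2: n = 15
Step 3: Q2 is the median. Since n is odd, it is the middle value at position 8: 54
Step 4: Q2 = 54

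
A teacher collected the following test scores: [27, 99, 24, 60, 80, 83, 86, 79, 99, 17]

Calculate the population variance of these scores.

895.04

Step 1: Compute the mean: (27 + 99 + 24 + 60 + 80 + 83 + 86 + 79 + 99 + 17) / 10 = 65.4
Step 2: Compute squared deviations from the mean:
  (27 - 65.4)^2 = 1474.56
  (99 - 65.4)^2 = 1128.96
  (24 - 65.4)^2 = 1713.96
  (60 - 65.4)^2 = 29.16
  (80 - 65.4)^2 = 213.16
  (83 - 65.4)^2 = 309.76
  (86 - 65.4)^2 = 424.36
  (79 - 65.4)^2 = 184.96
  (99 - 65.4)^2 = 1128.96
  (17 - 65.4)^2 = 2342.56
Step 3: Sum of squared deviations = 8950.4
Step 4: Population variance = 8950.4 / 10 = 895.04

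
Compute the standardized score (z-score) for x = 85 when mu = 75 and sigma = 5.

2

Step 1: Recall the z-score formula: z = (x - mu) / sigma
Step 2: Substitute values: z = (85 - 75) / 5
Step 3: z = 10 / 5 = 2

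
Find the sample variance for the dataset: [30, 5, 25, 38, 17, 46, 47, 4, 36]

260.7778

Step 1: Compute the mean: (30 + 5 + 25 + 38 + 17 + 46 + 47 + 4 + 36) / 9 = 27.5556
Step 2: Compute squared deviations from the mean:
  (30 - 27.5556)^2 = 5.9753
  (5 - 27.5556)^2 = 508.7531
  (25 - 27.5556)^2 = 6.5309
  (38 - 27.5556)^2 = 109.0864
  (17 - 27.5556)^2 = 111.4198
  (46 - 27.5556)^2 = 340.1975
  (47 - 27.5556)^2 = 378.0864
  (4 - 27.5556)^2 = 554.8642
  (36 - 27.5556)^2 = 71.3086
Step 3: Sum of squared deviations = 2086.2222
Step 4: Sample variance = 2086.2222 / 8 = 260.7778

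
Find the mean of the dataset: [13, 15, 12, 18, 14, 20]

15.3333

Step 1: Sum all values: 13 + 15 + 12 + 18 + 14 + 20 = 92
Step 2: Count the number of values: n = 6
Step 3: Mean = sum / n = 92 / 6 = 15.3333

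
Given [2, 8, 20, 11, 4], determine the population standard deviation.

6.3246

Step 1: Compute the mean: 9
Step 2: Sum of squared deviations from the mean: 200
Step 3: Population variance = 200 / 5 = 40
Step 4: Standard deviation = sqrt(40) = 6.3246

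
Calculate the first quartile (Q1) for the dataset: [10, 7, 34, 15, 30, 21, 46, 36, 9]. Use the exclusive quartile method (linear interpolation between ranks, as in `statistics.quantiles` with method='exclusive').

9.5

Step 1: Sort the data: [7, 9, 10, 15, 21, 30, 34, 36, 46]
Step 2: n = 9
Step 3: Using the exclusive quartile method:
  Q1 = 9.5
  Q2 (median) = 21
  Q3 = 35
  IQR = Q3 - Q1 = 35 - 9.5 = 25.5
Step 4: Q1 = 9.5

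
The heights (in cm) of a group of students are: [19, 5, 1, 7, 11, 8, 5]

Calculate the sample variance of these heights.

33

Step 1: Compute the mean: (19 + 5 + 1 + 7 + 11 + 8 + 5) / 7 = 8
Step 2: Compute squared deviations from the mean:
  (19 - 8)^2 = 121
  (5 - 8)^2 = 9
  (1 - 8)^2 = 49
  (7 - 8)^2 = 1
  (11 - 8)^2 = 9
  (8 - 8)^2 = 0
  (5 - 8)^2 = 9
Step 3: Sum of squared deviations = 198
Step 4: Sample variance = 198 / 6 = 33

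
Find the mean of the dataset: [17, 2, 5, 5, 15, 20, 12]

10.8571

Step 1: Sum all values: 17 + 2 + 5 + 5 + 15 + 20 + 12 = 76
Step 2: Count the number of values: n = 7
Step 3: Mean = sum / n = 76 / 7 = 10.8571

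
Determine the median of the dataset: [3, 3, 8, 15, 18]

8

Step 1: Sort the data in ascending order: [3, 3, 8, 15, 18]
Step 2: The number of values is n = 5.
Step 3: Since n is odd, the median is the middle value at position 3: 8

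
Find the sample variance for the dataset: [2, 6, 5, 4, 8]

5

Step 1: Compute the mean: (2 + 6 + 5 + 4 + 8) / 5 = 5
Step 2: Compute squared deviations from the mean:
  (2 - 5)^2 = 9
  (6 - 5)^2 = 1
  (5 - 5)^2 = 0
  (4 - 5)^2 = 1
  (8 - 5)^2 = 9
Step 3: Sum of squared deviations = 20
Step 4: Sample variance = 20 / 4 = 5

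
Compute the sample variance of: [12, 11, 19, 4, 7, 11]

25.8667

Step 1: Compute the mean: (12 + 11 + 19 + 4 + 7 + 11) / 6 = 10.6667
Step 2: Compute squared deviations from the mean:
  (12 - 10.6667)^2 = 1.7778
  (11 - 10.6667)^2 = 0.1111
  (19 - 10.6667)^2 = 69.4444
  (4 - 10.6667)^2 = 44.4444
  (7 - 10.6667)^2 = 13.4444
  (11 - 10.6667)^2 = 0.1111
Step 3: Sum of squared deviations = 129.3333
Step 4: Sample variance = 129.3333 / 5 = 25.8667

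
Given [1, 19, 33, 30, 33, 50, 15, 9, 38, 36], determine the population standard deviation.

14.2

Step 1: Compute the mean: 26.4
Step 2: Sum of squared deviations from the mean: 2016.4
Step 3: Population variance = 2016.4 / 10 = 201.64
Step 4: Standard deviation = sqrt(201.64) = 14.2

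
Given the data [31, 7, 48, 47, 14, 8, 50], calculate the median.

31

Step 1: Sort the data in ascending order: [7, 8, 14, 31, 47, 48, 50]
Step 2: The number of values is n = 7.
Step 3: Since n is odd, the median is the middle value at position 4: 31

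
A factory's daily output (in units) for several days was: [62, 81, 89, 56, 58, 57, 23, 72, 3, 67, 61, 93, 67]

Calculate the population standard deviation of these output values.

23.6298

Step 1: Compute the mean: 60.6923
Step 2: Sum of squared deviations from the mean: 7258.7692
Step 3: Population variance = 7258.7692 / 13 = 558.3669
Step 4: Standard deviation = sqrt(558.3669) = 23.6298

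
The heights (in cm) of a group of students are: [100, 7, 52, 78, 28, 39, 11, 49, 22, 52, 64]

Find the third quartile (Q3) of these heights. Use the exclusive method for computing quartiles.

64

Step 1: Sort the data: [7, 11, 22, 28, 39, 49, 52, 52, 64, 78, 100]
Step 2: n = 11
Step 3: Using the exclusive quartile method:
  Q1 = 22
  Q2 (median) = 49
  Q3 = 64
  IQR = Q3 - Q1 = 64 - 22 = 42
Step 4: Q3 = 64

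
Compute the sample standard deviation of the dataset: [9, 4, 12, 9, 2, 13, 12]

4.2314

Step 1: Compute the mean: 8.7143
Step 2: Sum of squared deviations from the mean: 107.4286
Step 3: Sample variance = 107.4286 / 6 = 17.9048
Step 4: Standard deviation = sqrt(17.9048) = 4.2314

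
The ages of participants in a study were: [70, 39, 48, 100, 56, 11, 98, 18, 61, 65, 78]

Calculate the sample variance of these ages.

823.6727

Step 1: Compute the mean: (70 + 39 + 48 + 100 + 56 + 11 + 98 + 18 + 61 + 65 + 78) / 11 = 58.5455
Step 2: Compute squared deviations from the mean:
  (70 - 58.5455)^2 = 131.2066
  (39 - 58.5455)^2 = 382.0248
  (48 - 58.5455)^2 = 111.2066
  (100 - 58.5455)^2 = 1718.4793
  (56 - 58.5455)^2 = 6.4793
  (11 - 58.5455)^2 = 2260.5702
  (98 - 58.5455)^2 = 1556.6612
  (18 - 58.5455)^2 = 1643.9339
  (61 - 58.5455)^2 = 6.0248
  (65 - 58.5455)^2 = 41.6612
  (78 - 58.5455)^2 = 378.4793
Step 3: Sum of squared deviations = 8236.7273
Step 4: Sample variance = 8236.7273 / 10 = 823.6727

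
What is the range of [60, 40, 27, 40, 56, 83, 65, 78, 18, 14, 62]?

69

Step 1: Identify the maximum value: max = 83
Step 2: Identify the minimum value: min = 14
Step 3: Range = max - min = 83 - 14 = 69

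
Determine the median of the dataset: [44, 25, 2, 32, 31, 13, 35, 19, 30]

30

Step 1: Sort the data in ascending order: [2, 13, 19, 25, 30, 31, 32, 35, 44]
Step 2: The number of values is n = 9.
Step 3: Since n is odd, the median is the middle value at position 5: 30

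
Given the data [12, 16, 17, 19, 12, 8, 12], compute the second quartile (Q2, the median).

12

Step 1: Sort the data: [8, 12, 12, 12, 16, 17, 19]
Step 2: n = 7
Step 3: Q2 is the median. Since n is odd, it is the middle value at position 4: 12
Step 4: Q2 = 12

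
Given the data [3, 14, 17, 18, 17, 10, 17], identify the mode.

17

Step 1: Count the frequency of each value:
  3: appears 1 time(s)
  10: appears 1 time(s)
  14: appears 1 time(s)
  17: appears 3 time(s)
  18: appears 1 time(s)
Step 2: The value 17 appears most frequently (3 times).
Step 3: Mode = 17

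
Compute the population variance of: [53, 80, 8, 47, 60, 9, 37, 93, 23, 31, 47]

657.3223

Step 1: Compute the mean: (53 + 80 + 8 + 47 + 60 + 9 + 37 + 93 + 23 + 31 + 47) / 11 = 44.3636
Step 2: Compute squared deviations from the mean:
  (53 - 44.3636)^2 = 74.5868
  (80 - 44.3636)^2 = 1269.9504
  (8 - 44.3636)^2 = 1322.314
  (47 - 44.3636)^2 = 6.9504
  (60 - 44.3636)^2 = 244.4959
  (9 - 44.3636)^2 = 1250.5868
  (37 - 44.3636)^2 = 54.2231
  (93 - 44.3636)^2 = 2365.4959
  (23 - 44.3636)^2 = 456.405
  (31 - 44.3636)^2 = 178.5868
  (47 - 44.3636)^2 = 6.9504
Step 3: Sum of squared deviations = 7230.5455
Step 4: Population variance = 7230.5455 / 11 = 657.3223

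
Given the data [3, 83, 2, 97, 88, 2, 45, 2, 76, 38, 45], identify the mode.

2

Step 1: Count the frequency of each value:
  2: appears 3 time(s)
  3: appears 1 time(s)
  38: appears 1 time(s)
  45: appears 2 time(s)
  76: appears 1 time(s)
  83: appears 1 time(s)
  88: appears 1 time(s)
  97: appears 1 time(s)
Step 2: The value 2 appears most frequently (3 times).
Step 3: Mode = 2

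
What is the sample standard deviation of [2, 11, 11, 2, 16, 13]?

5.8452

Step 1: Compute the mean: 9.1667
Step 2: Sum of squared deviations from the mean: 170.8333
Step 3: Sample variance = 170.8333 / 5 = 34.1667
Step 4: Standard deviation = sqrt(34.1667) = 5.8452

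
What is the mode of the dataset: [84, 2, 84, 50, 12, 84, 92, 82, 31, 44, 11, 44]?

84

Step 1: Count the frequency of each value:
  2: appears 1 time(s)
  11: appears 1 time(s)
  12: appears 1 time(s)
  31: appears 1 time(s)
  44: appears 2 time(s)
  50: appears 1 time(s)
  82: appears 1 time(s)
  84: appears 3 time(s)
  92: appears 1 time(s)
Step 2: The value 84 appears most frequently (3 times).
Step 3: Mode = 84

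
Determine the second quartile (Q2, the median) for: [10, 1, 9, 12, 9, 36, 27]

10

Step 1: Sort the data: [1, 9, 9, 10, 12, 27, 36]
Step 2: n = 7
Step 3: Q2 is the median. Since n is odd, it is the middle value at position 4: 10
Step 4: Q2 = 10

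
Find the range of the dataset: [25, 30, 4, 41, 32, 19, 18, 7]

37

Step 1: Identify the maximum value: max = 41
Step 2: Identify the minimum value: min = 4
Step 3: Range = max - min = 41 - 4 = 37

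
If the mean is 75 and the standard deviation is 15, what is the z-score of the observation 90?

1

Step 1: Recall the z-score formula: z = (x - mu) / sigma
Step 2: Substitute values: z = (90 - 75) / 15
Step 3: z = 15 / 15 = 1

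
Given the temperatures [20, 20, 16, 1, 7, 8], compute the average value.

12

Step 1: Sum all values: 20 + 20 + 16 + 1 + 7 + 8 = 72
Step 2: Count the number of values: n = 6
Step 3: Mean = sum / n = 72 / 6 = 12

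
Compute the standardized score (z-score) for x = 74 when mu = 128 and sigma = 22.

-2.4545

Step 1: Recall the z-score formula: z = (x - mu) / sigma
Step 2: Substitute values: z = (74 - 128) / 22
Step 3: z = -54 / 22 = -2.4545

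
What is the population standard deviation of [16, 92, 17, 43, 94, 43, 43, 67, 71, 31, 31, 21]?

26.3073

Step 1: Compute the mean: 47.4167
Step 2: Sum of squared deviations from the mean: 8304.9167
Step 3: Population variance = 8304.9167 / 12 = 692.0764
Step 4: Standard deviation = sqrt(692.0764) = 26.3073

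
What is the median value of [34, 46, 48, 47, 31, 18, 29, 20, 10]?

31

Step 1: Sort the data in ascending order: [10, 18, 20, 29, 31, 34, 46, 47, 48]
Step 2: The number of values is n = 9.
Step 3: Since n is odd, the median is the middle value at position 5: 31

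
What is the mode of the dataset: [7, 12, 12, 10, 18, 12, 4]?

12

Step 1: Count the frequency of each value:
  4: appears 1 time(s)
  7: appears 1 time(s)
  10: appears 1 time(s)
  12: appears 3 time(s)
  18: appears 1 time(s)
Step 2: The value 12 appears most frequently (3 times).
Step 3: Mode = 12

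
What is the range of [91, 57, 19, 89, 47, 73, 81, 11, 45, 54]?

80

Step 1: Identify the maximum value: max = 91
Step 2: Identify the minimum value: min = 11
Step 3: Range = max - min = 91 - 11 = 80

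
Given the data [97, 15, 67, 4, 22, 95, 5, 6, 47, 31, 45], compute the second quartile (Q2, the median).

31

Step 1: Sort the data: [4, 5, 6, 15, 22, 31, 45, 47, 67, 95, 97]
Step 2: n = 11
Step 3: Q2 is the median. Since n is odd, it is the middle value at position 6: 31
Step 4: Q2 = 31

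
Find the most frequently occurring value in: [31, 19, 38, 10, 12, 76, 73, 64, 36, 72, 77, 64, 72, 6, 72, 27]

72

Step 1: Count the frequency of each value:
  6: appears 1 time(s)
  10: appears 1 time(s)
  12: appears 1 time(s)
  19: appears 1 time(s)
  27: appears 1 time(s)
  31: appears 1 time(s)
  36: appears 1 time(s)
  38: appears 1 time(s)
  64: appears 2 time(s)
  72: appears 3 time(s)
  73: appears 1 time(s)
  76: appears 1 time(s)
  77: appears 1 time(s)
Step 2: The value 72 appears most frequently (3 times).
Step 3: Mode = 72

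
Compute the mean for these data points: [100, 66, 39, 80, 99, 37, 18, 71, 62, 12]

58.4

Step 1: Sum all values: 100 + 66 + 39 + 80 + 99 + 37 + 18 + 71 + 62 + 12 = 584
Step 2: Count the number of values: n = 10
Step 3: Mean = sum / n = 584 / 10 = 58.4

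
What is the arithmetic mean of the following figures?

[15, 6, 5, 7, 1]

6.8

Step 1: Sum all values: 15 + 6 + 5 + 7 + 1 = 34
Step 2: Count the number of values: n = 5
Step 3: Mean = sum / n = 34 / 5 = 6.8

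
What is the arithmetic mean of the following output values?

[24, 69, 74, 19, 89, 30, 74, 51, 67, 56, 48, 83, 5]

53

Step 1: Sum all values: 24 + 69 + 74 + 19 + 89 + 30 + 74 + 51 + 67 + 56 + 48 + 83 + 5 = 689
Step 2: Count the number of values: n = 13
Step 3: Mean = sum / n = 689 / 13 = 53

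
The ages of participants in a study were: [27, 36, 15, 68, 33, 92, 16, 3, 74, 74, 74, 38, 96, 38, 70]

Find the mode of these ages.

74

Step 1: Count the frequency of each value:
  3: appears 1 time(s)
  15: appears 1 time(s)
  16: appears 1 time(s)
  27: appears 1 time(s)
  33: appears 1 time(s)
  36: appears 1 time(s)
  38: appears 2 time(s)
  68: appears 1 time(s)
  70: appears 1 time(s)
  74: appears 3 time(s)
  92: appears 1 time(s)
  96: appears 1 time(s)
Step 2: The value 74 appears most frequently (3 times).
Step 3: Mode = 74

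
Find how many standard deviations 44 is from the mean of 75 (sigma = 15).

-2.0667

Step 1: Recall the z-score formula: z = (x - mu) / sigma
Step 2: Substitute values: z = (44 - 75) / 15
Step 3: z = -31 / 15 = -2.0667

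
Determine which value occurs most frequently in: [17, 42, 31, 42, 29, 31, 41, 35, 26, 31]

31

Step 1: Count the frequency of each value:
  17: appears 1 time(s)
  26: appears 1 time(s)
  29: appears 1 time(s)
  31: appears 3 time(s)
  35: appears 1 time(s)
  41: appears 1 time(s)
  42: appears 2 time(s)
Step 2: The value 31 appears most frequently (3 times).
Step 3: Mode = 31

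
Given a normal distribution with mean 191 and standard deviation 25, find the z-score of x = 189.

-0.08

Step 1: Recall the z-score formula: z = (x - mu) / sigma
Step 2: Substitute values: z = (189 - 191) / 25
Step 3: z = -2 / 25 = -0.08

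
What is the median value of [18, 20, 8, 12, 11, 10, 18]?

12

Step 1: Sort the data in ascending order: [8, 10, 11, 12, 18, 18, 20]
Step 2: The number of values is n = 7.
Step 3: Since n is odd, the median is the middle value at position 4: 12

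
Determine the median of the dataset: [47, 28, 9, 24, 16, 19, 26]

24

Step 1: Sort the data in ascending order: [9, 16, 19, 24, 26, 28, 47]
Step 2: The number of values is n = 7.
Step 3: Since n is odd, the median is the middle value at position 4: 24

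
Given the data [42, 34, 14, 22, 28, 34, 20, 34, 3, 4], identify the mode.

34

Step 1: Count the frequency of each value:
  3: appears 1 time(s)
  4: appears 1 time(s)
  14: appears 1 time(s)
  20: appears 1 time(s)
  22: appears 1 time(s)
  28: appears 1 time(s)
  34: appears 3 time(s)
  42: appears 1 time(s)
Step 2: The value 34 appears most frequently (3 times).
Step 3: Mode = 34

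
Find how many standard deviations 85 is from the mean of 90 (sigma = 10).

-0.5

Step 1: Recall the z-score formula: z = (x - mu) / sigma
Step 2: Substitute values: z = (85 - 90) / 10
Step 3: z = -5 / 10 = -0.5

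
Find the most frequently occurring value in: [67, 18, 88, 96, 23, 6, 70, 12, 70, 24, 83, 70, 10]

70

Step 1: Count the frequency of each value:
  6: appears 1 time(s)
  10: appears 1 time(s)
  12: appears 1 time(s)
  18: appears 1 time(s)
  23: appears 1 time(s)
  24: appears 1 time(s)
  67: appears 1 time(s)
  70: appears 3 time(s)
  83: appears 1 time(s)
  88: appears 1 time(s)
  96: appears 1 time(s)
Step 2: The value 70 appears most frequently (3 times).
Step 3: Mode = 70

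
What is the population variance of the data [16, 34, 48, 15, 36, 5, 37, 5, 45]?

247.5062

Step 1: Compute the mean: (16 + 34 + 48 + 15 + 36 + 5 + 37 + 5 + 45) / 9 = 26.7778
Step 2: Compute squared deviations from the mean:
  (16 - 26.7778)^2 = 116.1605
  (34 - 26.7778)^2 = 52.1605
  (48 - 26.7778)^2 = 450.3827
  (15 - 26.7778)^2 = 138.716
  (36 - 26.7778)^2 = 85.0494
  (5 - 26.7778)^2 = 474.2716
  (37 - 26.7778)^2 = 104.4938
  (5 - 26.7778)^2 = 474.2716
  (45 - 26.7778)^2 = 332.0494
Step 3: Sum of squared deviations = 2227.5556
Step 4: Population variance = 2227.5556 / 9 = 247.5062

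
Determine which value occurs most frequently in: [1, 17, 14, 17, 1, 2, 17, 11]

17

Step 1: Count the frequency of each value:
  1: appears 2 time(s)
  2: appears 1 time(s)
  11: appears 1 time(s)
  14: appears 1 time(s)
  17: appears 3 time(s)
Step 2: The value 17 appears most frequently (3 times).
Step 3: Mode = 17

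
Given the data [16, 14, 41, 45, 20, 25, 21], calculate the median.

21

Step 1: Sort the data in ascending order: [14, 16, 20, 21, 25, 41, 45]
Step 2: The number of values is n = 7.
Step 3: Since n is odd, the median is the middle value at position 4: 21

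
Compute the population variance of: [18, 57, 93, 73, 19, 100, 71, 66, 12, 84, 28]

930.4298

Step 1: Compute the mean: (18 + 57 + 93 + 73 + 19 + 100 + 71 + 66 + 12 + 84 + 28) / 11 = 56.4545
Step 2: Compute squared deviations from the mean:
  (18 - 56.4545)^2 = 1478.7521
  (57 - 56.4545)^2 = 0.2975
  (93 - 56.4545)^2 = 1335.5702
  (73 - 56.4545)^2 = 273.7521
  (19 - 56.4545)^2 = 1402.843
  (100 - 56.4545)^2 = 1896.2066
  (71 - 56.4545)^2 = 211.5702
  (66 - 56.4545)^2 = 91.1157
  (12 - 56.4545)^2 = 1976.2066
  (84 - 56.4545)^2 = 758.7521
  (28 - 56.4545)^2 = 809.6612
Step 3: Sum of squared deviations = 10234.7273
Step 4: Population variance = 10234.7273 / 11 = 930.4298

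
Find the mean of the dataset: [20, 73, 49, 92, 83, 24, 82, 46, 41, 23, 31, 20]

48.6667

Step 1: Sum all values: 20 + 73 + 49 + 92 + 83 + 24 + 82 + 46 + 41 + 23 + 31 + 20 = 584
Step 2: Count the number of values: n = 12
Step 3: Mean = sum / n = 584 / 12 = 48.6667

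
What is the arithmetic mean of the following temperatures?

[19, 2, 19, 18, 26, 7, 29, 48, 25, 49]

24.2

Step 1: Sum all values: 19 + 2 + 19 + 18 + 26 + 7 + 29 + 48 + 25 + 49 = 242
Step 2: Count the number of values: n = 10
Step 3: Mean = sum / n = 242 / 10 = 24.2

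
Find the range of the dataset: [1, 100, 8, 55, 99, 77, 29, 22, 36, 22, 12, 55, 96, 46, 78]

99

Step 1: Identify the maximum value: max = 100
Step 2: Identify the minimum value: min = 1
Step 3: Range = max - min = 100 - 1 = 99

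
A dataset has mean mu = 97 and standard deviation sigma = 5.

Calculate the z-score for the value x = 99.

0.4

Step 1: Recall the z-score formula: z = (x - mu) / sigma
Step 2: Substitute values: z = (99 - 97) / 5
Step 3: z = 2 / 5 = 0.4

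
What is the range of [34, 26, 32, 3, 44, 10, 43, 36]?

41

Step 1: Identify the maximum value: max = 44
Step 2: Identify the minimum value: min = 3
Step 3: Range = max - min = 44 - 3 = 41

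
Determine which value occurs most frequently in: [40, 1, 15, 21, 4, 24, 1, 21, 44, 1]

1

Step 1: Count the frequency of each value:
  1: appears 3 time(s)
  4: appears 1 time(s)
  15: appears 1 time(s)
  21: appears 2 time(s)
  24: appears 1 time(s)
  40: appears 1 time(s)
  44: appears 1 time(s)
Step 2: The value 1 appears most frequently (3 times).
Step 3: Mode = 1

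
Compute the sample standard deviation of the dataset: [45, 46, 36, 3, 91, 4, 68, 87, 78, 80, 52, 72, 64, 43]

27.7529

Step 1: Compute the mean: 54.9286
Step 2: Sum of squared deviations from the mean: 10012.9286
Step 3: Sample variance = 10012.9286 / 13 = 770.2253
Step 4: Standard deviation = sqrt(770.2253) = 27.7529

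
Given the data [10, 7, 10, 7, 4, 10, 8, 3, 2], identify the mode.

10

Step 1: Count the frequency of each value:
  2: appears 1 time(s)
  3: appears 1 time(s)
  4: appears 1 time(s)
  7: appears 2 time(s)
  8: appears 1 time(s)
  10: appears 3 time(s)
Step 2: The value 10 appears most frequently (3 times).
Step 3: Mode = 10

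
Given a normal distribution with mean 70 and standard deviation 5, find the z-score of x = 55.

-3

Step 1: Recall the z-score formula: z = (x - mu) / sigma
Step 2: Substitute values: z = (55 - 70) / 5
Step 3: z = -15 / 5 = -3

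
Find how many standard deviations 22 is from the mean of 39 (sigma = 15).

-1.1333

Step 1: Recall the z-score formula: z = (x - mu) / sigma
Step 2: Substitute values: z = (22 - 39) / 15
Step 3: z = -17 / 15 = -1.1333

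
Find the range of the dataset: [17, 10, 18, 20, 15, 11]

10

Step 1: Identify the maximum value: max = 20
Step 2: Identify the minimum value: min = 10
Step 3: Range = max - min = 20 - 10 = 10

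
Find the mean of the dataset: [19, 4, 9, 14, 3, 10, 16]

10.7143

Step 1: Sum all values: 19 + 4 + 9 + 14 + 3 + 10 + 16 = 75
Step 2: Count the number of values: n = 7
Step 3: Mean = sum / n = 75 / 7 = 10.7143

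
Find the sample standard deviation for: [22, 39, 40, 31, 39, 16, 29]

9.2993

Step 1: Compute the mean: 30.8571
Step 2: Sum of squared deviations from the mean: 518.8571
Step 3: Sample variance = 518.8571 / 6 = 86.4762
Step 4: Standard deviation = sqrt(86.4762) = 9.2993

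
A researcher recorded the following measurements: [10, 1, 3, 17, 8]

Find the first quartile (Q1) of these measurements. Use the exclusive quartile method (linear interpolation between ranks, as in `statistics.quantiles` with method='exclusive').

2

Step 1: Sort the data: [1, 3, 8, 10, 17]
Step 2: n = 5
Step 3: Using the exclusive quartile method:
  Q1 = 2
  Q2 (median) = 8
  Q3 = 13.5
  IQR = Q3 - Q1 = 13.5 - 2 = 11.5
Step 4: Q1 = 2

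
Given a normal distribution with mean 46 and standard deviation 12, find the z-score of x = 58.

1

Step 1: Recall the z-score formula: z = (x - mu) / sigma
Step 2: Substitute values: z = (58 - 46) / 12
Step 3: z = 12 / 12 = 1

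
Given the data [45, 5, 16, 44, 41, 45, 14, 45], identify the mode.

45

Step 1: Count the frequency of each value:
  5: appears 1 time(s)
  14: appears 1 time(s)
  16: appears 1 time(s)
  41: appears 1 time(s)
  44: appears 1 time(s)
  45: appears 3 time(s)
Step 2: The value 45 appears most frequently (3 times).
Step 3: Mode = 45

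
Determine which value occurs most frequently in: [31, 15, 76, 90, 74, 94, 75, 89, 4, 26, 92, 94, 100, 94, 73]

94

Step 1: Count the frequency of each value:
  4: appears 1 time(s)
  15: appears 1 time(s)
  26: appears 1 time(s)
  31: appears 1 time(s)
  73: appears 1 time(s)
  74: appears 1 time(s)
  75: appears 1 time(s)
  76: appears 1 time(s)
  89: appears 1 time(s)
  90: appears 1 time(s)
  92: appears 1 time(s)
  94: appears 3 time(s)
  100: appears 1 time(s)
Step 2: The value 94 appears most frequently (3 times).
Step 3: Mode = 94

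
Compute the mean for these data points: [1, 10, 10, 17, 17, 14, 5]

10.5714

Step 1: Sum all values: 1 + 10 + 10 + 17 + 17 + 14 + 5 = 74
Step 2: Count the number of values: n = 7
Step 3: Mean = sum / n = 74 / 7 = 10.5714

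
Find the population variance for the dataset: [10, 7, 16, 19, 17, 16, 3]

30.5306

Step 1: Compute the mean: (10 + 7 + 16 + 19 + 17 + 16 + 3) / 7 = 12.5714
Step 2: Compute squared deviations from the mean:
  (10 - 12.5714)^2 = 6.6122
  (7 - 12.5714)^2 = 31.0408
  (16 - 12.5714)^2 = 11.7551
  (19 - 12.5714)^2 = 41.3265
  (17 - 12.5714)^2 = 19.6122
  (16 - 12.5714)^2 = 11.7551
  (3 - 12.5714)^2 = 91.6122
Step 3: Sum of squared deviations = 213.7143
Step 4: Population variance = 213.7143 / 7 = 30.5306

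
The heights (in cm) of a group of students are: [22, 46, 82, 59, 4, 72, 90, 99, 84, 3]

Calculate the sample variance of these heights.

1277.6556

Step 1: Compute the mean: (22 + 46 + 82 + 59 + 4 + 72 + 90 + 99 + 84 + 3) / 10 = 56.1
Step 2: Compute squared deviations from the mean:
  (22 - 56.1)^2 = 1162.81
  (46 - 56.1)^2 = 102.01
  (82 - 56.1)^2 = 670.81
  (59 - 56.1)^2 = 8.41
  (4 - 56.1)^2 = 2714.41
  (72 - 56.1)^2 = 252.81
  (90 - 56.1)^2 = 1149.21
  (99 - 56.1)^2 = 1840.41
  (84 - 56.1)^2 = 778.41
  (3 - 56.1)^2 = 2819.61
Step 3: Sum of squared deviations = 11498.9
Step 4: Sample variance = 11498.9 / 9 = 1277.6556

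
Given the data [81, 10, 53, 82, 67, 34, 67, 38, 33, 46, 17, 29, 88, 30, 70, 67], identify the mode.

67

Step 1: Count the frequency of each value:
  10: appears 1 time(s)
  17: appears 1 time(s)
  29: appears 1 time(s)
  30: appears 1 time(s)
  33: appears 1 time(s)
  34: appears 1 time(s)
  38: appears 1 time(s)
  46: appears 1 time(s)
  53: appears 1 time(s)
  67: appears 3 time(s)
  70: appears 1 time(s)
  81: appears 1 time(s)
  82: appears 1 time(s)
  88: appears 1 time(s)
Step 2: The value 67 appears most frequently (3 times).
Step 3: Mode = 67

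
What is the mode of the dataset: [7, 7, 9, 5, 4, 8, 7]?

7

Step 1: Count the frequency of each value:
  4: appears 1 time(s)
  5: appears 1 time(s)
  7: appears 3 time(s)
  8: appears 1 time(s)
  9: appears 1 time(s)
Step 2: The value 7 appears most frequently (3 times).
Step 3: Mode = 7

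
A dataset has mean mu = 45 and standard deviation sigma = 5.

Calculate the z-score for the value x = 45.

0

Step 1: Recall the z-score formula: z = (x - mu) / sigma
Step 2: Substitute values: z = (45 - 45) / 5
Step 3: z = 0 / 5 = 0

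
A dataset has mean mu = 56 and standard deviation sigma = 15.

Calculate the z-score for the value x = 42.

-0.9333

Step 1: Recall the z-score formula: z = (x - mu) / sigma
Step 2: Substitute values: z = (42 - 56) / 15
Step 3: z = -14 / 15 = -0.9333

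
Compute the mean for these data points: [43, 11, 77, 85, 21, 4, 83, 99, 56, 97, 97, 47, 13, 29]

54.4286

Step 1: Sum all values: 43 + 11 + 77 + 85 + 21 + 4 + 83 + 99 + 56 + 97 + 97 + 47 + 13 + 29 = 762
Step 2: Count the number of values: n = 14
Step 3: Mean = sum / n = 762 / 14 = 54.4286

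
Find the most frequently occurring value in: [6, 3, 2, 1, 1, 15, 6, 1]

1

Step 1: Count the frequency of each value:
  1: appears 3 time(s)
  2: appears 1 time(s)
  3: appears 1 time(s)
  6: appears 2 time(s)
  15: appears 1 time(s)
Step 2: The value 1 appears most frequently (3 times).
Step 3: Mode = 1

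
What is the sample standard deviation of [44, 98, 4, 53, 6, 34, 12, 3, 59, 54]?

30.9805

Step 1: Compute the mean: 36.7
Step 2: Sum of squared deviations from the mean: 8638.1
Step 3: Sample variance = 8638.1 / 9 = 959.7889
Step 4: Standard deviation = sqrt(959.7889) = 30.9805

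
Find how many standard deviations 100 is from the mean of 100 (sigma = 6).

0

Step 1: Recall the z-score formula: z = (x - mu) / sigma
Step 2: Substitute values: z = (100 - 100) / 6
Step 3: z = 0 / 6 = 0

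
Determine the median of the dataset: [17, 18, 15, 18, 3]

17

Step 1: Sort the data in ascending order: [3, 15, 17, 18, 18]
Step 2: The number of values is n = 5.
Step 3: Since n is odd, the median is the middle value at position 3: 17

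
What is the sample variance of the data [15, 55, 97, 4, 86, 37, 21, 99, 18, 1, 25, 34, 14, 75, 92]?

1276.981

Step 1: Compute the mean: (15 + 55 + 97 + 4 + 86 + 37 + 21 + 99 + 18 + 1 + 25 + 34 + 14 + 75 + 92) / 15 = 44.8667
Step 2: Compute squared deviations from the mean:
  (15 - 44.8667)^2 = 892.0178
  (55 - 44.8667)^2 = 102.6844
  (97 - 44.8667)^2 = 2717.8844
  (4 - 44.8667)^2 = 1670.0844
  (86 - 44.8667)^2 = 1691.9511
  (37 - 44.8667)^2 = 61.8844
  (21 - 44.8667)^2 = 569.6178
  (99 - 44.8667)^2 = 2930.4178
  (18 - 44.8667)^2 = 721.8178
  (1 - 44.8667)^2 = 1924.2844
  (25 - 44.8667)^2 = 394.6844
  (34 - 44.8667)^2 = 118.0844
  (14 - 44.8667)^2 = 952.7511
  (75 - 44.8667)^2 = 908.0178
  (92 - 44.8667)^2 = 2221.5511
Step 3: Sum of squared deviations = 17877.7333
Step 4: Sample variance = 17877.7333 / 14 = 1276.981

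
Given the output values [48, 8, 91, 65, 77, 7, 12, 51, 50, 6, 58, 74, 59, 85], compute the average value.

49.3571

Step 1: Sum all values: 48 + 8 + 91 + 65 + 77 + 7 + 12 + 51 + 50 + 6 + 58 + 74 + 59 + 85 = 691
Step 2: Count the number of values: n = 14
Step 3: Mean = sum / n = 691 / 14 = 49.3571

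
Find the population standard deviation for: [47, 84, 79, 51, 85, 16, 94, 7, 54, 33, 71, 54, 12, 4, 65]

29.1177

Step 1: Compute the mean: 50.4
Step 2: Sum of squared deviations from the mean: 12717.6
Step 3: Population variance = 12717.6 / 15 = 847.84
Step 4: Standard deviation = sqrt(847.84) = 29.1177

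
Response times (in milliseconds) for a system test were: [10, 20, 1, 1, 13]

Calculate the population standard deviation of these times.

7.2938

Step 1: Compute the mean: 9
Step 2: Sum of squared deviations from the mean: 266
Step 3: Population variance = 266 / 5 = 53.2
Step 4: Standard deviation = sqrt(53.2) = 7.2938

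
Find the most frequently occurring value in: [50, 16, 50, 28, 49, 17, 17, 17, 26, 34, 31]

17

Step 1: Count the frequency of each value:
  16: appears 1 time(s)
  17: appears 3 time(s)
  26: appears 1 time(s)
  28: appears 1 time(s)
  31: appears 1 time(s)
  34: appears 1 time(s)
  49: appears 1 time(s)
  50: appears 2 time(s)
Step 2: The value 17 appears most frequently (3 times).
Step 3: Mode = 17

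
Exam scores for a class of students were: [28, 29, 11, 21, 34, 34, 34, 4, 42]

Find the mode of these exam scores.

34

Step 1: Count the frequency of each value:
  4: appears 1 time(s)
  11: appears 1 time(s)
  21: appears 1 time(s)
  28: appears 1 time(s)
  29: appears 1 time(s)
  34: appears 3 time(s)
  42: appears 1 time(s)
Step 2: The value 34 appears most frequently (3 times).
Step 3: Mode = 34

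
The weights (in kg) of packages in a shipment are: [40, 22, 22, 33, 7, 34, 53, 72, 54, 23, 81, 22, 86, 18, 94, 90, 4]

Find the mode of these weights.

22

Step 1: Count the frequency of each value:
  4: appears 1 time(s)
  7: appears 1 time(s)
  18: appears 1 time(s)
  22: appears 3 time(s)
  23: appears 1 time(s)
  33: appears 1 time(s)
  34: appears 1 time(s)
  40: appears 1 time(s)
  53: appears 1 time(s)
  54: appears 1 time(s)
  72: appears 1 time(s)
  81: appears 1 time(s)
  86: appears 1 time(s)
  90: appears 1 time(s)
  94: appears 1 time(s)
Step 2: The value 22 appears most frequently (3 times).
Step 3: Mode = 22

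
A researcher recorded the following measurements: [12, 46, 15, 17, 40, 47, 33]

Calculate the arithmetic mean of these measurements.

30

Step 1: Sum all values: 12 + 46 + 15 + 17 + 40 + 47 + 33 = 210
Step 2: Count the number of values: n = 7
Step 3: Mean = sum / n = 210 / 7 = 30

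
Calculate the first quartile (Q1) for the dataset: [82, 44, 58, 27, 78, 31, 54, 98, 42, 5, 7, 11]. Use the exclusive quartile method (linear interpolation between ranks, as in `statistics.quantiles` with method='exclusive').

15

Step 1: Sort the data: [5, 7, 11, 27, 31, 42, 44, 54, 58, 78, 82, 98]
Step 2: n = 12
Step 3: Using the exclusive quartile method:
  Q1 = 15
  Q2 (median) = 43
  Q3 = 73
  IQR = Q3 - Q1 = 73 - 15 = 58
Step 4: Q1 = 15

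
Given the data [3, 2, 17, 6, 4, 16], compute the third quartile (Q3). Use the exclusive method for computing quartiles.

16.25

Step 1: Sort the data: [2, 3, 4, 6, 16, 17]
Step 2: n = 6
Step 3: Using the exclusive quartile method:
  Q1 = 2.75
  Q2 (median) = 5
  Q3 = 16.25
  IQR = Q3 - Q1 = 16.25 - 2.75 = 13.5
Step 4: Q3 = 16.25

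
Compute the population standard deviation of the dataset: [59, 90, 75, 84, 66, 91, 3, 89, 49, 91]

26.3251

Step 1: Compute the mean: 69.7
Step 2: Sum of squared deviations from the mean: 6930.1
Step 3: Population variance = 6930.1 / 10 = 693.01
Step 4: Standard deviation = sqrt(693.01) = 26.3251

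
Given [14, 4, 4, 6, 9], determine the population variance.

14.24

Step 1: Compute the mean: (14 + 4 + 4 + 6 + 9) / 5 = 7.4
Step 2: Compute squared deviations from the mean:
  (14 - 7.4)^2 = 43.56
  (4 - 7.4)^2 = 11.56
  (4 - 7.4)^2 = 11.56
  (6 - 7.4)^2 = 1.96
  (9 - 7.4)^2 = 2.56
Step 3: Sum of squared deviations = 71.2
Step 4: Population variance = 71.2 / 5 = 14.24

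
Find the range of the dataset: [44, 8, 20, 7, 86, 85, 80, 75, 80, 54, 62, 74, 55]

79

Step 1: Identify the maximum value: max = 86
Step 2: Identify the minimum value: min = 7
Step 3: Range = max - min = 86 - 7 = 79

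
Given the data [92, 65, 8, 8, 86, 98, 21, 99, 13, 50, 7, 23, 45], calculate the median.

45

Step 1: Sort the data in ascending order: [7, 8, 8, 13, 21, 23, 45, 50, 65, 86, 92, 98, 99]
Step 2: The number of values is n = 13.
Step 3: Since n is odd, the median is the middle value at position 7: 45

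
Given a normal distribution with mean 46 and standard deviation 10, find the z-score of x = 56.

1

Step 1: Recall the z-score formula: z = (x - mu) / sigma
Step 2: Substitute values: z = (56 - 46) / 10
Step 3: z = 10 / 10 = 1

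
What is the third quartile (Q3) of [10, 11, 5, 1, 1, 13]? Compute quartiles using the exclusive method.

11.5

Step 1: Sort the data: [1, 1, 5, 10, 11, 13]
Step 2: n = 6
Step 3: Using the exclusive quartile method:
  Q1 = 1
  Q2 (median) = 7.5
  Q3 = 11.5
  IQR = Q3 - Q1 = 11.5 - 1 = 10.5
Step 4: Q3 = 11.5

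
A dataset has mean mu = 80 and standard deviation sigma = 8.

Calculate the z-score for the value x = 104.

3

Step 1: Recall the z-score formula: z = (x - mu) / sigma
Step 2: Substitute values: z = (104 - 80) / 8
Step 3: z = 24 / 8 = 3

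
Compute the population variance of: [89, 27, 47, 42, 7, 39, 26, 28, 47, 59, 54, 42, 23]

380.3314

Step 1: Compute the mean: (89 + 27 + 47 + 42 + 7 + 39 + 26 + 28 + 47 + 59 + 54 + 42 + 23) / 13 = 40.7692
Step 2: Compute squared deviations from the mean:
  (89 - 40.7692)^2 = 2326.2071
  (27 - 40.7692)^2 = 189.5917
  (47 - 40.7692)^2 = 38.8225
  (42 - 40.7692)^2 = 1.5148
  (7 - 40.7692)^2 = 1140.3609
  (39 - 40.7692)^2 = 3.1302
  (26 - 40.7692)^2 = 218.1302
  (28 - 40.7692)^2 = 163.0533
  (47 - 40.7692)^2 = 38.8225
  (59 - 40.7692)^2 = 332.3609
  (54 - 40.7692)^2 = 175.0533
  (42 - 40.7692)^2 = 1.5148
  (23 - 40.7692)^2 = 315.7456
Step 3: Sum of squared deviations = 4944.3077
Step 4: Population variance = 4944.3077 / 13 = 380.3314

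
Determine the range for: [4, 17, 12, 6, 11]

13

Step 1: Identify the maximum value: max = 17
Step 2: Identify the minimum value: min = 4
Step 3: Range = max - min = 17 - 4 = 13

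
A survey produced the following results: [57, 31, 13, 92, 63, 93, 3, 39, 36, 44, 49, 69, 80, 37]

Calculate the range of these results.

90

Step 1: Identify the maximum value: max = 93
Step 2: Identify the minimum value: min = 3
Step 3: Range = max - min = 93 - 3 = 90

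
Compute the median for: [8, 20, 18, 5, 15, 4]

11.5

Step 1: Sort the data in ascending order: [4, 5, 8, 15, 18, 20]
Step 2: The number of values is n = 6.
Step 3: Since n is even, the median is the average of positions 3 and 4:
  Median = (8 + 15) / 2 = 11.5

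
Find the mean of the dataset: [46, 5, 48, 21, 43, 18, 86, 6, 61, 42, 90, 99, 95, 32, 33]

48.3333

Step 1: Sum all values: 46 + 5 + 48 + 21 + 43 + 18 + 86 + 6 + 61 + 42 + 90 + 99 + 95 + 32 + 33 = 725
Step 2: Count the number of values: n = 15
Step 3: Mean = sum / n = 725 / 15 = 48.3333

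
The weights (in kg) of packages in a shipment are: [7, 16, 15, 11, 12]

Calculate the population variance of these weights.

10.16

Step 1: Compute the mean: (7 + 16 + 15 + 11 + 12) / 5 = 12.2
Step 2: Compute squared deviations from the mean:
  (7 - 12.2)^2 = 27.04
  (16 - 12.2)^2 = 14.44
  (15 - 12.2)^2 = 7.84
  (11 - 12.2)^2 = 1.44
  (12 - 12.2)^2 = 0.04
Step 3: Sum of squared deviations = 50.8
Step 4: Population variance = 50.8 / 5 = 10.16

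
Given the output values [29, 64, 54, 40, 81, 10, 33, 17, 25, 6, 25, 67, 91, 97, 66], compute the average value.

47

Step 1: Sum all values: 29 + 64 + 54 + 40 + 81 + 10 + 33 + 17 + 25 + 6 + 25 + 67 + 91 + 97 + 66 = 705
Step 2: Count the number of values: n = 15
Step 3: Mean = sum / n = 705 / 15 = 47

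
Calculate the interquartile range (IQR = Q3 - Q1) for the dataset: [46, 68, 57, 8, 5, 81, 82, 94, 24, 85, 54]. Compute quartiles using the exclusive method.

58

Step 1: Sort the data: [5, 8, 24, 46, 54, 57, 68, 81, 82, 85, 94]
Step 2: n = 11
Step 3: Using the exclusive quartile method:
  Q1 = 24
  Q2 (median) = 57
  Q3 = 82
  IQR = Q3 - Q1 = 82 - 24 = 58
Step 4: IQR = 58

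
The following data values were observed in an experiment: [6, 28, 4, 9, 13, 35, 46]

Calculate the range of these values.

42

Step 1: Identify the maximum value: max = 46
Step 2: Identify the minimum value: min = 4
Step 3: Range = max - min = 46 - 4 = 42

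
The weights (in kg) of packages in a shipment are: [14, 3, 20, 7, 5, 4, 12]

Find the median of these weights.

7

Step 1: Sort the data in ascending order: [3, 4, 5, 7, 12, 14, 20]
Step 2: The number of values is n = 7.
Step 3: Since n is odd, the median is the middle value at position 4: 7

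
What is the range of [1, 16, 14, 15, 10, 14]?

15

Step 1: Identify the maximum value: max = 16
Step 2: Identify the minimum value: min = 1
Step 3: Range = max - min = 16 - 1 = 15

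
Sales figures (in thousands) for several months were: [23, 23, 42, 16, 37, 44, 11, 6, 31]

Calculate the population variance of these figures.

163.2099

Step 1: Compute the mean: (23 + 23 + 42 + 16 + 37 + 44 + 11 + 6 + 31) / 9 = 25.8889
Step 2: Compute squared deviations from the mean:
  (23 - 25.8889)^2 = 8.3457
  (23 - 25.8889)^2 = 8.3457
  (42 - 25.8889)^2 = 259.5679
  (16 - 25.8889)^2 = 97.7901
  (37 - 25.8889)^2 = 123.4568
  (44 - 25.8889)^2 = 328.0123
  (11 - 25.8889)^2 = 221.679
  (6 - 25.8889)^2 = 395.5679
  (31 - 25.8889)^2 = 26.1235
Step 3: Sum of squared deviations = 1468.8889
Step 4: Population variance = 1468.8889 / 9 = 163.2099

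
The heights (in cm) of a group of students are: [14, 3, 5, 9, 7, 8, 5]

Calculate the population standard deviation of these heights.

3.3258

Step 1: Compute the mean: 7.2857
Step 2: Sum of squared deviations from the mean: 77.4286
Step 3: Population variance = 77.4286 / 7 = 11.0612
Step 4: Standard deviation = sqrt(11.0612) = 3.3258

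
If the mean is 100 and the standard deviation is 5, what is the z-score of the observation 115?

3

Step 1: Recall the z-score formula: z = (x - mu) / sigma
Step 2: Substitute values: z = (115 - 100) / 5
Step 3: z = 15 / 5 = 3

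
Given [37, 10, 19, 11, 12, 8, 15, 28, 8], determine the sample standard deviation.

9.9889

Step 1: Compute the mean: 16.4444
Step 2: Sum of squared deviations from the mean: 798.2222
Step 3: Sample variance = 798.2222 / 8 = 99.7778
Step 4: Standard deviation = sqrt(99.7778) = 9.9889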